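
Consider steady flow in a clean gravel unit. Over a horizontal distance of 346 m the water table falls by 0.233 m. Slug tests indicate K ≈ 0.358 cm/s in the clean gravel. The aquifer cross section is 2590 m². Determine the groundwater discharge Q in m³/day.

539

Convert K: 0.358 cm/s × 864 = 309.3 m/day.
Hydraulic gradient i = Δh / L = 0.233 / 346 = 0.0006734.
Darcy's law: Q = K · A · i = 309.3 × 2590 × 0.0006734 = 539.5 m³/day.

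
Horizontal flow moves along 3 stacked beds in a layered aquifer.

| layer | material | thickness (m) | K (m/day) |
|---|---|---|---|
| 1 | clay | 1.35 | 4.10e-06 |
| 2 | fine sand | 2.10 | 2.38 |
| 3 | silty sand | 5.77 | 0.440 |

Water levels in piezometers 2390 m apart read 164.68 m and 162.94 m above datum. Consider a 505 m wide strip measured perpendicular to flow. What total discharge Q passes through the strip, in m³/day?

Flow is parallel to layering, so each bed carries its own Darcy discharge and the transmissivities add.
Σ(K_i·b_i) = 4.10e-06×1.35 + 2.38×2.10 + 0.440×5.77 = 7.537 m²/day.
Hydraulic gradient i = (164.68 − 162.94) / 2390 = 1.74 / 2390 = 0.0007280.
Q = Σ(K_i·b_i) · W · i = 7.537 × 505 × 0.0007280 = 2.771 m³/day.

2.77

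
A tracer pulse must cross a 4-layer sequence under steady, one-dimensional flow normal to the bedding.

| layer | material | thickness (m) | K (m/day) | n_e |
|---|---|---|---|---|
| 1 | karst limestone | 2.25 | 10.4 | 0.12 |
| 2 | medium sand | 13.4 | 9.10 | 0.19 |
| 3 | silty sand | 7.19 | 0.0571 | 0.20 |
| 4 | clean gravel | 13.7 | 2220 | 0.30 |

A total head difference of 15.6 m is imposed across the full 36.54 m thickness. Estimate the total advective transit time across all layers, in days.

68.4

With flow normal to the layers, continuity requires the same specific discharge q through every layer.
Σ(b_i/K_i) = 2.25/10.4 + 13.4/9.10 + 7.19/0.0571 + 13.7/2220 = 127.6 d.
q = Δh / Σ(b_i/K_i) = 15.6 / 127.6 = 0.1222 m/day.
In each layer the seepage velocity is v_i = q/n_i, so the layer transit time is t_i = b_i·n_i / q:
  layer 1 (karst limestone): t_1 = 2.25 × 0.12 / 0.1222 = 2.209 d
  layer 2 (medium sand): t_2 = 13.4 × 0.19 / 0.1222 = 20.83 d
  layer 3 (silty sand): t_3 = 7.19 × 0.20 / 0.1222 = 11.76 d
  layer 4 (clean gravel): t_4 = 13.7 × 0.30 / 0.1222 = 33.62 d
Total t = Σ t_i = 68.42 days.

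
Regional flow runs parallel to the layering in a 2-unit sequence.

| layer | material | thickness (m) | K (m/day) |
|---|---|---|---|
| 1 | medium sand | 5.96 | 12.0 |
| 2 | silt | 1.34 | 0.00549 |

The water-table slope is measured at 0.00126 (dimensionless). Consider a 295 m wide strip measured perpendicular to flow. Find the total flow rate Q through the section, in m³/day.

26.6

Flow is parallel to layering, so each bed carries its own Darcy discharge and the transmissivities add.
Σ(K_i·b_i) = 12.0×5.96 + 0.00549×1.34 = 71.53 m²/day.
Hydraulic gradient i = 0.00126.
Q = Σ(K_i·b_i) · W · i = 71.53 × 295 × 0.001260 = 26.59 m³/day.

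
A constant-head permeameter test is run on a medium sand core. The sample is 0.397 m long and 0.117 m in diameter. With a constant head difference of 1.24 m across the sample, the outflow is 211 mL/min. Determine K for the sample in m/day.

Cross-sectional area A = π·(d/2)² = π × (0.117/2)² = 0.01075 m².
Convert discharge: 211 mL/min = 3.517e-06 m³/s.
Darcy's law rearranged: K = Q·L / (A·Δh) = 3.517e-06 × 0.397 / (0.01075 × 1.24) = 0.0001047 m/s = 9.048 m/day.

9.05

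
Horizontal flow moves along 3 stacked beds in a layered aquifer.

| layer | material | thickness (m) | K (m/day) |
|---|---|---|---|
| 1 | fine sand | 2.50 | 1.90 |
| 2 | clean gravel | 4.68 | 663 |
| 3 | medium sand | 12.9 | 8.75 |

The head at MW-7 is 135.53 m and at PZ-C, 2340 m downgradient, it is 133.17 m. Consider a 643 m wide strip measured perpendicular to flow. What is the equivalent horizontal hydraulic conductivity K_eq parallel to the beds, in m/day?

160

Flow is parallel to layering, so each bed carries its own Darcy discharge and the transmissivities add.
Σ(K_i·b_i) = 1.90×2.50 + 663×4.68 + 8.75×12.9 = 3220 m²/day.
Total thickness b = 20.08 m, so K_eq = Σ(K_i·b_i)/b = 160.4 m/day.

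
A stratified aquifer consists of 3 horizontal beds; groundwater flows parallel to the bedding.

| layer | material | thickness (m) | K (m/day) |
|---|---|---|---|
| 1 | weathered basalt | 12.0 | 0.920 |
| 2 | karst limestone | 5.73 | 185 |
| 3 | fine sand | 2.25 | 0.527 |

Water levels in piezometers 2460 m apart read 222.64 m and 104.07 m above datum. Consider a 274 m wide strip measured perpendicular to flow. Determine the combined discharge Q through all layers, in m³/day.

Flow is parallel to layering, so each bed carries its own Darcy discharge and the transmissivities add.
Σ(K_i·b_i) = 0.920×12.0 + 185×5.73 + 0.527×2.25 = 1072 m²/day.
Hydraulic gradient i = (222.64 − 104.07) / 2460 = 118.57 / 2460 = 0.04820.
Q = Σ(K_i·b_i) · W · i = 1072 × 274 × 0.04820 = 14161 m³/day.

14200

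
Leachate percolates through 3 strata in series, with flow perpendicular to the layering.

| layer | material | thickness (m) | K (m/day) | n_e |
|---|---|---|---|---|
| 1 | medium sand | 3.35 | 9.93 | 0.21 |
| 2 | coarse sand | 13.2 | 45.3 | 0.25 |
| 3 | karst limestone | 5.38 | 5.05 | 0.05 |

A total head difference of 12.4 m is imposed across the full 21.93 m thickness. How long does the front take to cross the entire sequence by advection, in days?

With flow normal to the layers, continuity requires the same specific discharge q through every layer.
Σ(b_i/K_i) = 3.35/9.93 + 13.2/45.3 + 5.38/5.05 = 1.694 d.
q = Δh / Σ(b_i/K_i) = 12.4 / 1.694 = 7.320 m/day.
In each layer the seepage velocity is v_i = q/n_i, so the layer transit time is t_i = b_i·n_i / q:
  layer 1 (medium sand): t_1 = 3.35 × 0.21 / 7.320 = 0.09611 d
  layer 2 (coarse sand): t_2 = 13.2 × 0.25 / 7.320 = 0.4508 d
  layer 3 (karst limestone): t_3 = 5.38 × 0.05 / 7.320 = 0.03675 d
Total t = Σ t_i = 0.5837 days.

0.584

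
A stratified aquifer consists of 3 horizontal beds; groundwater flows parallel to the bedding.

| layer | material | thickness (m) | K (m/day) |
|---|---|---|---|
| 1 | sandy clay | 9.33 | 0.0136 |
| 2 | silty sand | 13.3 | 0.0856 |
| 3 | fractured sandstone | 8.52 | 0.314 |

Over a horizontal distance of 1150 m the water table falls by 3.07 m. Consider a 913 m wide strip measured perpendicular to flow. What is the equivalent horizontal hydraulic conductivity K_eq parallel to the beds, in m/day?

Flow is parallel to layering, so each bed carries its own Darcy discharge and the transmissivities add.
Σ(K_i·b_i) = 0.0136×9.33 + 0.0856×13.3 + 0.314×8.52 = 3.941 m²/day.
Total thickness b = 31.15 m, so K_eq = Σ(K_i·b_i)/b = 0.1265 m/day.

0.127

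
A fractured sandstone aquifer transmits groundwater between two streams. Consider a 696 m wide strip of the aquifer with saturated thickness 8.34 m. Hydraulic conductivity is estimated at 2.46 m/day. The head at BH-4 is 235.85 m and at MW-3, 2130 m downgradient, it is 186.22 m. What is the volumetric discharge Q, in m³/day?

Cross-sectional area A = 696 × 8.34 = 5805 m².
Hydraulic gradient i = (235.85 − 186.22) / 2130 = 49.63 / 2130 = 0.02330.
Darcy's law: Q = K · A · i = 2.460 × 5805 × 0.02330 = 332.7 m³/day.

333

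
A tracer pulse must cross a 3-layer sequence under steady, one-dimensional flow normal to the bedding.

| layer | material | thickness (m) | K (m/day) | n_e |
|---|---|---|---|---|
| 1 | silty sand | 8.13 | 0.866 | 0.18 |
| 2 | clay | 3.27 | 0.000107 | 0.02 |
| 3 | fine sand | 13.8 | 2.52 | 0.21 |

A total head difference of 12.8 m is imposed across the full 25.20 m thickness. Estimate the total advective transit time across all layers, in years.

29.0

With flow normal to the layers, continuity requires the same specific discharge q through every layer.
Σ(b_i/K_i) = 8.13/0.866 + 3.27/0.000107 + 13.8/2.52 = 30576 d.
q = Δh / Σ(b_i/K_i) = 12.8 / 30576 = 0.0004186 m/day.
In each layer the seepage velocity is v_i = q/n_i, so the layer transit time is t_i = b_i·n_i / q:
  layer 1 (silty sand): t_1 = 8.13 × 0.18 / 0.0004186 = 3496 d
  layer 2 (clay): t_2 = 3.27 × 0.02 / 0.0004186 = 156.2 d
  layer 3 (fine sand): t_3 = 13.8 × 0.21 / 0.0004186 = 6923 d
Total t = Σ t_i = 10574 days = 28.95 years.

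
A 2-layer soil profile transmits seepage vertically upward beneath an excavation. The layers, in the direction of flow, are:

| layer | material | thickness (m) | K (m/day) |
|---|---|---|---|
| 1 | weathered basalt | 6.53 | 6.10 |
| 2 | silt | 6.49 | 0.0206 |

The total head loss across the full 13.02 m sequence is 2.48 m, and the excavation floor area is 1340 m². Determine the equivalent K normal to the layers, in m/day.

Flow is perpendicular to layering, so the layers act in series and the equivalent K is the thickness-weighted harmonic mean.
Total thickness L = 6.53 + 6.49 = 13.02 m.
Σ(b_i/K_i) = 6.53/6.10 + 6.49/0.0206 = 316.1 d.
K_eq = L / Σ(b_i/K_i) = 13.02 / 316.1 = 0.04119 m/day.

0.0412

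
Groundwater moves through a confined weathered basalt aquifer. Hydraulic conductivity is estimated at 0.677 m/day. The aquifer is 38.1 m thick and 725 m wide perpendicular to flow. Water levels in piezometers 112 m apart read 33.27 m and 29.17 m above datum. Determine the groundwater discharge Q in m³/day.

685

Cross-sectional area A = 725 × 38.1 = 27622 m².
Hydraulic gradient i = (33.27 − 29.17) / 112 = 4.1 / 112 = 0.03661.
Darcy's law: Q = K · A · i = 0.6770 × 27622 × 0.03661 = 684.6 m³/day.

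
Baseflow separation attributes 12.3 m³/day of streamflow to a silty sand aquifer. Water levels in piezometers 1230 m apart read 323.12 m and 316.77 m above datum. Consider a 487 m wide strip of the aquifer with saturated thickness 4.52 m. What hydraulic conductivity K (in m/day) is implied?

1.08

Cross-sectional area A = 487 × 4.52 = 2201 m².
Hydraulic gradient i = (323.12 − 316.77) / 1230 = 6.35 / 1230 = 0.005163.
From Q = K·A·i, K = Q / (A·i) = 12.3 / (2201 × 0.005163) = 1.082 m/day.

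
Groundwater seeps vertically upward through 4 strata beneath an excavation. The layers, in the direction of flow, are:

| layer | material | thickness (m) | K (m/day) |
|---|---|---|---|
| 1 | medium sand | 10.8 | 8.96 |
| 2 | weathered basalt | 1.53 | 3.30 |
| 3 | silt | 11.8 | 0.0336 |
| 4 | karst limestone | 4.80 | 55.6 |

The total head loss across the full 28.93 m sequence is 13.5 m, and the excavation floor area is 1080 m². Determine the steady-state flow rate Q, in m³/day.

41.3

Flow is perpendicular to layering, so the layers act in series and the equivalent K is the thickness-weighted harmonic mean.
Total thickness L = 10.8 + 1.53 + 11.8 + 4.80 = 28.93 m.
Σ(b_i/K_i) = 10.8/8.96 + 1.53/3.30 + 11.8/0.0336 + 4.80/55.6 = 352.9 d.
K_eq = L / Σ(b_i/K_i) = 28.93 / 352.9 = 0.08197 m/day.
Q = K_eq · A · (Δh/L) = 0.08197 × 1080 × (13.5/28.93) = 41.31 m³/day.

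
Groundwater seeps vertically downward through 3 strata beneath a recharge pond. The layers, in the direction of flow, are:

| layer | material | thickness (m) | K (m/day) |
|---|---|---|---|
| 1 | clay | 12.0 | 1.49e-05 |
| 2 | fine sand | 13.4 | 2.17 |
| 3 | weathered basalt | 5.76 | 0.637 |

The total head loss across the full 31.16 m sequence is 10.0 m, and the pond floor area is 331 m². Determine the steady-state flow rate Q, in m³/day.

Flow is perpendicular to layering, so the layers act in series and the equivalent K is the thickness-weighted harmonic mean.
Total thickness L = 12.0 + 13.4 + 5.76 = 31.16 m.
Σ(b_i/K_i) = 12.0/1.49e-05 + 13.4/2.17 + 5.76/0.637 = 8.054e+05 d.
K_eq = L / Σ(b_i/K_i) = 31.16 / 8.054e+05 = 3.869e-05 m/day.
Q = K_eq · A · (Δh/L) = 3.869e-05 × 331 × (10.0/31.16) = 0.004110 m³/day.

0.00411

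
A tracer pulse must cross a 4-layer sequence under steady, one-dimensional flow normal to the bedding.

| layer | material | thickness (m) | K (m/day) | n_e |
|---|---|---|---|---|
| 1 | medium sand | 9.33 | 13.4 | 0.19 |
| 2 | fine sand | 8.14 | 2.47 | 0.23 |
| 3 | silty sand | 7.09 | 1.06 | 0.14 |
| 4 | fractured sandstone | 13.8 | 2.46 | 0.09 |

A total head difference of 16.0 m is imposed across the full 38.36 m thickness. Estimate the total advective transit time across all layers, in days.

With flow normal to the layers, continuity requires the same specific discharge q through every layer.
Σ(b_i/K_i) = 9.33/13.4 + 8.14/2.47 + 7.09/1.06 + 13.8/2.46 = 16.29 d.
q = Δh / Σ(b_i/K_i) = 16.0 / 16.29 = 0.9822 m/day.
In each layer the seepage velocity is v_i = q/n_i, so the layer transit time is t_i = b_i·n_i / q:
  layer 1 (medium sand): t_1 = 9.33 × 0.19 / 0.9822 = 1.805 d
  layer 2 (fine sand): t_2 = 8.14 × 0.23 / 0.9822 = 1.906 d
  layer 3 (silty sand): t_3 = 7.09 × 0.14 / 0.9822 = 1.011 d
  layer 4 (fractured sandstone): t_4 = 13.8 × 0.09 / 0.9822 = 1.265 d
Total t = Σ t_i = 5.986 days.

5.99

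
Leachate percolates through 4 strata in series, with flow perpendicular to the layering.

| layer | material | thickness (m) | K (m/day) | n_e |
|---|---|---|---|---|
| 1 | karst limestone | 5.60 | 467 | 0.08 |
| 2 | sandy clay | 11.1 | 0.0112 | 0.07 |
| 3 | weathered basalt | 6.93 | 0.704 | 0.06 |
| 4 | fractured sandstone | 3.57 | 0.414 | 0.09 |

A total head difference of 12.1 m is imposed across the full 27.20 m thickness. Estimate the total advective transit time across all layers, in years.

With flow normal to the layers, continuity requires the same specific discharge q through every layer.
Σ(b_i/K_i) = 5.60/467 + 11.1/0.0112 + 6.93/0.704 + 3.57/0.414 = 1010 d.
q = Δh / Σ(b_i/K_i) = 12.1 / 1010 = 0.01199 m/day.
In each layer the seepage velocity is v_i = q/n_i, so the layer transit time is t_i = b_i·n_i / q:
  layer 1 (karst limestone): t_1 = 5.60 × 0.08 / 0.01199 = 37.38 d
  layer 2 (sandy clay): t_2 = 11.1 × 0.07 / 0.01199 = 64.83 d
  layer 3 (weathered basalt): t_3 = 6.93 × 0.06 / 0.01199 = 34.69 d
  layer 4 (fractured sandstone): t_4 = 3.57 × 0.09 / 0.01199 = 26.81 d
Total t = Σ t_i = 163.7 days = 0.4482 years.

0.448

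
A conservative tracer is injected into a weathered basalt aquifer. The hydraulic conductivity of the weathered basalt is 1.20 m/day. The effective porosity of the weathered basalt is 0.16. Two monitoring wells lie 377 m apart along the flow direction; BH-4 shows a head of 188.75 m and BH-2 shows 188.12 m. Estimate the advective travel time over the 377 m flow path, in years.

82.4

Hydraulic gradient i = (188.75 − 188.12) / 377 = 0.63 / 377 = 0.001671.
Darcy flux q = K · i = 1.200 × 0.001671 = 0.002005 m/day.
Seepage velocity v = q / n_e = 0.002005 / 0.16 = 0.01253 m/day.
Travel time t = L / v = 377 / 0.01253 = 30080 days = 82.36 years.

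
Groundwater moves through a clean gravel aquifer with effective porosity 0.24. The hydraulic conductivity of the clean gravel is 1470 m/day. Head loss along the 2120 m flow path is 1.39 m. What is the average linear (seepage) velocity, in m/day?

Hydraulic gradient i = Δh / L = 1.39 / 2120 = 0.0006557.
Darcy flux q = K · i = 1470 × 0.0006557 = 0.9638 m/day.
Seepage velocity v = q / n_e = 0.9638 / 0.24 = 4.016 m/day.

4.02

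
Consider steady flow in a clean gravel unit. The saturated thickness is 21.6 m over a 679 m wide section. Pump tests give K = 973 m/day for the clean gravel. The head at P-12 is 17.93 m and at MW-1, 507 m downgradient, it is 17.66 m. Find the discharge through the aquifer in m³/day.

7600

Cross-sectional area A = 679 × 21.6 = 14666 m².
Hydraulic gradient i = (17.93 − 17.66) / 507 = 0.27 / 507 = 0.0005325.
Darcy's law: Q = K · A · i = 973.0 × 14666 × 0.0005325 = 7600 m³/day.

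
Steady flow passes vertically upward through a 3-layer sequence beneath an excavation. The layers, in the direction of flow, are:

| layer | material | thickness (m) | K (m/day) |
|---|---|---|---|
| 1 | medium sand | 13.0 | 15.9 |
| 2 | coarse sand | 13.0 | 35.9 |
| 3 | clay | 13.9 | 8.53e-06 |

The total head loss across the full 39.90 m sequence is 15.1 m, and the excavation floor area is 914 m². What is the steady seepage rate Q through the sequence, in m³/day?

Flow is perpendicular to layering, so the layers act in series and the equivalent K is the thickness-weighted harmonic mean.
Total thickness L = 13.0 + 13.0 + 13.9 = 39.90 m.
Σ(b_i/K_i) = 13.0/15.9 + 13.0/35.9 + 13.9/8.53e-06 = 1.630e+06 d.
K_eq = L / Σ(b_i/K_i) = 39.90 / 1.630e+06 = 2.449e-05 m/day.
Q = K_eq · A · (Δh/L) = 2.449e-05 × 914 × (15.1/39.90) = 0.008469 m³/day.

0.00847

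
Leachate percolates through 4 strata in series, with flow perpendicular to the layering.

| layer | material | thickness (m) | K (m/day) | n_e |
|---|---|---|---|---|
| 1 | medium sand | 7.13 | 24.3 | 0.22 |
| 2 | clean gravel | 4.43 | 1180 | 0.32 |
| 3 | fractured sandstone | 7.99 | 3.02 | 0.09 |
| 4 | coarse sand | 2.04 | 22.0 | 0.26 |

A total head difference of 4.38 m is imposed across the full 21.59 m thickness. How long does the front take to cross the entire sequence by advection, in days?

With flow normal to the layers, continuity requires the same specific discharge q through every layer.
Σ(b_i/K_i) = 7.13/24.3 + 4.43/1180 + 7.99/3.02 + 2.04/22.0 = 3.036 d.
q = Δh / Σ(b_i/K_i) = 4.38 / 3.036 = 1.443 m/day.
In each layer the seepage velocity is v_i = q/n_i, so the layer transit time is t_i = b_i·n_i / q:
  layer 1 (medium sand): t_1 = 7.13 × 0.22 / 1.443 = 1.087 d
  layer 2 (clean gravel): t_2 = 4.43 × 0.32 / 1.443 = 0.9825 d
  layer 3 (fractured sandstone): t_3 = 7.99 × 0.09 / 1.443 = 0.4984 d
  layer 4 (coarse sand): t_4 = 2.04 × 0.26 / 1.443 = 0.3676 d
Total t = Σ t_i = 2.936 days.

2.94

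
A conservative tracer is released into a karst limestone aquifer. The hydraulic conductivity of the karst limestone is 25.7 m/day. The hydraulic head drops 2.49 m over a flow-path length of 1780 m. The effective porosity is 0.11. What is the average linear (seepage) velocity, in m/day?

0.327

Hydraulic gradient i = Δh / L = 2.49 / 1780 = 0.001399.
Darcy flux q = K · i = 25.70 × 0.001399 = 0.03595 m/day.
Seepage velocity v = q / n_e = 0.03595 / 0.11 = 0.3268 m/day.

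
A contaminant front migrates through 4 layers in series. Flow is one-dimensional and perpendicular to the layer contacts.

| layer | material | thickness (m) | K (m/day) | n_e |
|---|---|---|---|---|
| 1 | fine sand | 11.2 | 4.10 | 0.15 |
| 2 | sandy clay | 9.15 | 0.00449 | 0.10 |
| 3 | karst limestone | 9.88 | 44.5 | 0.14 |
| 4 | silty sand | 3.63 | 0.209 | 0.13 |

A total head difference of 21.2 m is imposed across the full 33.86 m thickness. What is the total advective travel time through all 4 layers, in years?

With flow normal to the layers, continuity requires the same specific discharge q through every layer.
Σ(b_i/K_i) = 11.2/4.10 + 9.15/0.00449 + 9.88/44.5 + 3.63/0.209 = 2058 d.
q = Δh / Σ(b_i/K_i) = 21.2 / 2058 = 0.01030 m/day.
In each layer the seepage velocity is v_i = q/n_i, so the layer transit time is t_i = b_i·n_i / q:
  layer 1 (fine sand): t_1 = 11.2 × 0.15 / 0.01030 = 163.1 d
  layer 2 (sandy clay): t_2 = 9.15 × 0.10 / 0.01030 = 88.83 d
  layer 3 (karst limestone): t_3 = 9.88 × 0.14 / 0.01030 = 134.3 d
  layer 4 (silty sand): t_4 = 3.63 × 0.13 / 0.01030 = 45.81 d
Total t = Σ t_i = 432.0 days = 1.183 years.

1.18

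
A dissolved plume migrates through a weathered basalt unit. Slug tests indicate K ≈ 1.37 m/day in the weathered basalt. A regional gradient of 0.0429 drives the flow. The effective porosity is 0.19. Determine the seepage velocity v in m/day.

Hydraulic gradient i = 0.0429.
Darcy flux q = K · i = 1.370 × 0.04290 = 0.05877 m/day.
Seepage velocity v = q / n_e = 0.05877 / 0.19 = 0.3093 m/day.

0.309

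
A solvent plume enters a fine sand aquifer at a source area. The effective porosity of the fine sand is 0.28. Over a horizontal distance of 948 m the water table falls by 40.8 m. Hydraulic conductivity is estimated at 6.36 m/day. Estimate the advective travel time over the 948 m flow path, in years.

2.66

Hydraulic gradient i = Δh / L = 40.8 / 948 = 0.04304.
Darcy flux q = K · i = 6.360 × 0.04304 = 0.2737 m/day.
Seepage velocity v = q / n_e = 0.2737 / 0.28 = 0.9776 m/day.
Travel time t = L / v = 948 / 0.9776 = 969.7 days = 2.655 years.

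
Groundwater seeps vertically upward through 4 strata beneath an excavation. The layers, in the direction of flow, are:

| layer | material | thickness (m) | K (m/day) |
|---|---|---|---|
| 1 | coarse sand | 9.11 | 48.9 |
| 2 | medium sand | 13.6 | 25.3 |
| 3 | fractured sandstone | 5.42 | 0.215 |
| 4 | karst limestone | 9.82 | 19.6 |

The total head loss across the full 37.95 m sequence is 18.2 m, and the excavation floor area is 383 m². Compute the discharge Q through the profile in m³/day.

264

Flow is perpendicular to layering, so the layers act in series and the equivalent K is the thickness-weighted harmonic mean.
Total thickness L = 9.11 + 13.6 + 5.42 + 9.82 = 37.95 m.
Σ(b_i/K_i) = 9.11/48.9 + 13.6/25.3 + 5.42/0.215 + 9.82/19.6 = 26.43 d.
K_eq = L / Σ(b_i/K_i) = 37.95 / 26.43 = 1.436 m/day.
Q = K_eq · A · (Δh/L) = 1.436 × 383 × (18.2/37.95) = 263.7 m³/day.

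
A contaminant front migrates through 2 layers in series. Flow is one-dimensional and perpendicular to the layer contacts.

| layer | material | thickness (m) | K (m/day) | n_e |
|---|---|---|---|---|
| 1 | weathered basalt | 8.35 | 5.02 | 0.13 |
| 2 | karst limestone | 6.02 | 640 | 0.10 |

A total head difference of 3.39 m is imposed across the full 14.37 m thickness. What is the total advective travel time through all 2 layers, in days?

0.833

With flow normal to the layers, continuity requires the same specific discharge q through every layer.
Σ(b_i/K_i) = 8.35/5.02 + 6.02/640 = 1.673 d.
q = Δh / Σ(b_i/K_i) = 3.39 / 1.673 = 2.027 m/day.
In each layer the seepage velocity is v_i = q/n_i, so the layer transit time is t_i = b_i·n_i / q:
  layer 1 (weathered basalt): t_1 = 8.35 × 0.13 / 2.027 = 0.5356 d
  layer 2 (karst limestone): t_2 = 6.02 × 0.10 / 2.027 = 0.2970 d
Total t = Σ t_i = 0.8327 days.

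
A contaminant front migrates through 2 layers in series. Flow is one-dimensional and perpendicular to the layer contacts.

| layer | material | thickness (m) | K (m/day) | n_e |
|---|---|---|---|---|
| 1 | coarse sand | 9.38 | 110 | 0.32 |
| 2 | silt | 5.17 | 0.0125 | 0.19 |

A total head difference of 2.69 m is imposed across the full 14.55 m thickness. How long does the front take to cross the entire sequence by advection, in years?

1.68

With flow normal to the layers, continuity requires the same specific discharge q through every layer.
Σ(b_i/K_i) = 9.38/110 + 5.17/0.0125 = 413.7 d.
q = Δh / Σ(b_i/K_i) = 2.69 / 413.7 = 0.006503 m/day.
In each layer the seepage velocity is v_i = q/n_i, so the layer transit time is t_i = b_i·n_i / q:
  layer 1 (coarse sand): t_1 = 9.38 × 0.32 / 0.006503 = 461.6 d
  layer 2 (silt): t_2 = 5.17 × 0.19 / 0.006503 = 151.1 d
Total t = Σ t_i = 612.7 days = 1.677 years.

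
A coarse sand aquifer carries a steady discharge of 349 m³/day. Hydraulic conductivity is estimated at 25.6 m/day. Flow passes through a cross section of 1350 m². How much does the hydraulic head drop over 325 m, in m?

3.28

From Q = K·A·i, i = Q / (K·A) = 349 / (25.60 × 1350) = 0.01010.
Head loss Δh = i · L = 0.01010 × 325 = 3.282 m.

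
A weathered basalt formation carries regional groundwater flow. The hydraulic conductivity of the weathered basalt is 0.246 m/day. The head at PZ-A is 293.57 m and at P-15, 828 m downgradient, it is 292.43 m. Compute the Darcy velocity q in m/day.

0.000339

Hydraulic gradient i = (293.57 − 292.43) / 828 = 1.14 / 828 = 0.001377.
Specific discharge q = K · i = 0.2460 × 0.001377 = 0.0003387 m/day.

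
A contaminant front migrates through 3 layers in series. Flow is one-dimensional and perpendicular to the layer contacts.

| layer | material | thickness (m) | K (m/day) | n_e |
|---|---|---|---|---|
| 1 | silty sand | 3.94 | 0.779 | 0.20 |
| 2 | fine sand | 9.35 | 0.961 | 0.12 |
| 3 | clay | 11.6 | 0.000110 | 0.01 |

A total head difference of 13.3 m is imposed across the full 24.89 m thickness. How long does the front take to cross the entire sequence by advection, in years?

With flow normal to the layers, continuity requires the same specific discharge q through every layer.
Σ(b_i/K_i) = 3.94/0.779 + 9.35/0.961 + 11.6/0.000110 = 1.055e+05 d.
q = Δh / Σ(b_i/K_i) = 13.3 / 1.055e+05 = 0.0001261 m/day.
In each layer the seepage velocity is v_i = q/n_i, so the layer transit time is t_i = b_i·n_i / q:
  layer 1 (silty sand): t_1 = 3.94 × 0.20 / 0.0001261 = 6249 d
  layer 2 (fine sand): t_2 = 9.35 × 0.12 / 0.0001261 = 8897 d
  layer 3 (clay): t_3 = 11.6 × 0.01 / 0.0001261 = 919.9 d
Total t = Σ t_i = 16066 days = 43.99 years.

44.0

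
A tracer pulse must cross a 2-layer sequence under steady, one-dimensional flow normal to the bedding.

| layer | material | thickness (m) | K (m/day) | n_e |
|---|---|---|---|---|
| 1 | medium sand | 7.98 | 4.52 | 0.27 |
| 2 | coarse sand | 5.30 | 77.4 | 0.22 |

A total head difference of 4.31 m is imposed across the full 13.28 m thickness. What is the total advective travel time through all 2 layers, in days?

With flow normal to the layers, continuity requires the same specific discharge q through every layer.
Σ(b_i/K_i) = 7.98/4.52 + 5.30/77.4 = 1.834 d.
q = Δh / Σ(b_i/K_i) = 4.31 / 1.834 = 2.350 m/day.
In each layer the seepage velocity is v_i = q/n_i, so the layer transit time is t_i = b_i·n_i / q:
  layer 1 (medium sand): t_1 = 7.98 × 0.27 / 2.350 = 0.9168 d
  layer 2 (coarse sand): t_2 = 5.30 × 0.22 / 2.350 = 0.4961 d
Total t = Σ t_i = 1.413 days.

1.41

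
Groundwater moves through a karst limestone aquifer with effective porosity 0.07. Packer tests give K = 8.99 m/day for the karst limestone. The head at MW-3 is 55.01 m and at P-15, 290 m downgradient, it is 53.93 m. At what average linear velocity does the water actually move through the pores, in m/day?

Hydraulic gradient i = (55.01 − 53.93) / 290 = 1.08 / 290 = 0.003724.
Darcy flux q = K · i = 8.990 × 0.003724 = 0.03348 m/day.
Seepage velocity v = q / n_e = 0.03348 / 0.07 = 0.4783 m/day.

0.478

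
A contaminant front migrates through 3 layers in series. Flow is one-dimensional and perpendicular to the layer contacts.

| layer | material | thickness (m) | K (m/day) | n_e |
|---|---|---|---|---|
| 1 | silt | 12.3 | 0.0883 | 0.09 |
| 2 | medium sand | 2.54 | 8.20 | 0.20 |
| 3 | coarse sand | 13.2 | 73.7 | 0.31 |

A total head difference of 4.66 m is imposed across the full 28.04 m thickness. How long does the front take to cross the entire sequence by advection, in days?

With flow normal to the layers, continuity requires the same specific discharge q through every layer.
Σ(b_i/K_i) = 12.3/0.0883 + 2.54/8.20 + 13.2/73.7 = 139.8 d.
q = Δh / Σ(b_i/K_i) = 4.66 / 139.8 = 0.03334 m/day.
In each layer the seepage velocity is v_i = q/n_i, so the layer transit time is t_i = b_i·n_i / q:
  layer 1 (silt): t_1 = 12.3 × 0.09 / 0.03334 = 33.21 d
  layer 2 (medium sand): t_2 = 2.54 × 0.20 / 0.03334 = 15.24 d
  layer 3 (coarse sand): t_3 = 13.2 × 0.31 / 0.03334 = 122.7 d
Total t = Σ t_i = 171.2 days.

171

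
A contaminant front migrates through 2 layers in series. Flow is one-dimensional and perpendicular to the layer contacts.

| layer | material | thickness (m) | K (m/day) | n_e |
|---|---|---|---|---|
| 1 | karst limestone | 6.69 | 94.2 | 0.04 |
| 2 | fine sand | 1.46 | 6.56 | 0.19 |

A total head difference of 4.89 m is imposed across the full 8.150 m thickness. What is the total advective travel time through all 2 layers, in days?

With flow normal to the layers, continuity requires the same specific discharge q through every layer.
Σ(b_i/K_i) = 6.69/94.2 + 1.46/6.56 = 0.2936 d.
q = Δh / Σ(b_i/K_i) = 4.89 / 0.2936 = 16.66 m/day.
In each layer the seepage velocity is v_i = q/n_i, so the layer transit time is t_i = b_i·n_i / q:
  layer 1 (karst limestone): t_1 = 6.69 × 0.04 / 16.66 = 0.01607 d
  layer 2 (fine sand): t_2 = 1.46 × 0.19 / 16.66 = 0.01665 d
Total t = Σ t_i = 0.03272 days.

0.0327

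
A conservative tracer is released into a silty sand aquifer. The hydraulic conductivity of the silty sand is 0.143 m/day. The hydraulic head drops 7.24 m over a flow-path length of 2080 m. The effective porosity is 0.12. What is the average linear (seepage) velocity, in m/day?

0.00415

Hydraulic gradient i = Δh / L = 7.24 / 2080 = 0.003481.
Darcy flux q = K · i = 0.1430 × 0.003481 = 0.0004977 m/day.
Seepage velocity v = q / n_e = 0.0004977 / 0.12 = 0.004148 m/day.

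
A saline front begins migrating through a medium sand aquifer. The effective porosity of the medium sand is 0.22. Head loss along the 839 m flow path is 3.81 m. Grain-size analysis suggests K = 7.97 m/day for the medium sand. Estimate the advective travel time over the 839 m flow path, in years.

14.0

Hydraulic gradient i = Δh / L = 3.81 / 839 = 0.004541.
Darcy flux q = K · i = 7.970 × 0.004541 = 0.03619 m/day.
Seepage velocity v = q / n_e = 0.03619 / 0.22 = 0.1645 m/day.
Travel time t = L / v = 839 / 0.1645 = 5100 days = 13.96 years.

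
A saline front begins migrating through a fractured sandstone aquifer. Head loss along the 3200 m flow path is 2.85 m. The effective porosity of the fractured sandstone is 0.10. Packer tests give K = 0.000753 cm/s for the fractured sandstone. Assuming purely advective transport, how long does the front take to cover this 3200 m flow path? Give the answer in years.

1510

Convert K: 0.000753 cm/s × 864 = 0.6506 m/day.
Hydraulic gradient i = Δh / L = 2.85 / 3200 = 0.0008906.
Darcy flux q = K · i = 0.6506 × 0.0008906 = 0.0005794 m/day.
Seepage velocity v = q / n_e = 0.0005794 / 0.10 = 0.005794 m/day.
Travel time t = L / v = 3200 / 0.005794 = 5.523e+05 days = 1512 years.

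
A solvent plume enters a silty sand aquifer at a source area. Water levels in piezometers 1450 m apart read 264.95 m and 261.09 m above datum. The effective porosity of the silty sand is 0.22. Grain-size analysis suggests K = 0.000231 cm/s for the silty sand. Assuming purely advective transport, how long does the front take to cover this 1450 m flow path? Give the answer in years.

1640

Convert K: 0.000231 cm/s × 864 = 0.1996 m/day.
Hydraulic gradient i = (264.95 − 261.09) / 1450 = 3.86 / 1450 = 0.002662.
Darcy flux q = K · i = 0.1996 × 0.002662 = 0.0005313 m/day.
Seepage velocity v = q / n_e = 0.0005313 / 0.22 = 0.002415 m/day.
Travel time t = L / v = 1450 / 0.002415 = 6.004e+05 days = 1644 years.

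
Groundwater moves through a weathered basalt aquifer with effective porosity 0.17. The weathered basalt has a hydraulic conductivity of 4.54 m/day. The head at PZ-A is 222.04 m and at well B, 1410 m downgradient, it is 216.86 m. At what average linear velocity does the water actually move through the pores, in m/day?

Hydraulic gradient i = (222.04 − 216.86) / 1410 = 5.18 / 1410 = 0.003674.
Darcy flux q = K · i = 4.540 × 0.003674 = 0.01668 m/day.
Seepage velocity v = q / n_e = 0.01668 / 0.17 = 0.09811 m/day.

0.0981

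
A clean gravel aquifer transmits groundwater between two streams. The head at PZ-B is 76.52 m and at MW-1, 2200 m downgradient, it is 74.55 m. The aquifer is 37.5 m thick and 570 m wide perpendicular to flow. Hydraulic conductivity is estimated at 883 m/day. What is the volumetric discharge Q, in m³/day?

Cross-sectional area A = 570 × 37.5 = 21375 m².
Hydraulic gradient i = (76.52 − 74.55) / 2200 = 1.97 / 2200 = 0.0008955.
Darcy's law: Q = K · A · i = 883.0 × 21375 × 0.0008955 = 16901 m³/day.

16900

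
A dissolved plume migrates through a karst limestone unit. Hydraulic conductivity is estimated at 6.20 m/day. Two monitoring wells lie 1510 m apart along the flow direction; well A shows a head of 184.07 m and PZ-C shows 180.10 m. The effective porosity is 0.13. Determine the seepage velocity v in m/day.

Hydraulic gradient i = (184.07 − 180.10) / 1510 = 3.97 / 1510 = 0.002629.
Darcy flux q = K · i = 6.200 × 0.002629 = 0.01630 m/day.
Seepage velocity v = q / n_e = 0.01630 / 0.13 = 0.1254 m/day.

0.125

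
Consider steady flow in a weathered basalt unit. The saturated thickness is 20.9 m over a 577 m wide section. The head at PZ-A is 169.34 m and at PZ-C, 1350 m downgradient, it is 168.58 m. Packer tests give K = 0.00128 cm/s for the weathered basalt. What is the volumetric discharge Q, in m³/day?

7.51

Convert K: 0.00128 cm/s × 864 = 1.106 m/day.
Cross-sectional area A = 577 × 20.9 = 12059 m².
Hydraulic gradient i = (169.34 − 168.58) / 1350 = 0.76 / 1350 = 0.0005630.
Darcy's law: Q = K · A · i = 1.106 × 12059 × 0.0005630 = 7.508 m³/day.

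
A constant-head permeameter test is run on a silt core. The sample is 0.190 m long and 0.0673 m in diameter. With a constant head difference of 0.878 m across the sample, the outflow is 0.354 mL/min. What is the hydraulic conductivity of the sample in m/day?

0.0310

Cross-sectional area A = π·(d/2)² = π × (0.0673/2)² = 0.003557 m².
Convert discharge: 0.354 mL/min = 5.900e-09 m³/s.
Darcy's law rearranged: K = Q·L / (A·Δh) = 5.900e-09 × 0.190 / (0.003557 × 0.878) = 3.589e-07 m/s = 0.03101 m/day.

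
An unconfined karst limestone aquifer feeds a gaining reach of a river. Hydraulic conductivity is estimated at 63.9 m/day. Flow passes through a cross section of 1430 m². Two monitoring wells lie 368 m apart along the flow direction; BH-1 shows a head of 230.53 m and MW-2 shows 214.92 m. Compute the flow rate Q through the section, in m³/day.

3880

Hydraulic gradient i = (230.53 − 214.92) / 368 = 15.61 / 368 = 0.04242.
Darcy's law: Q = K · A · i = 63.90 × 1430 × 0.04242 = 3876 m³/day.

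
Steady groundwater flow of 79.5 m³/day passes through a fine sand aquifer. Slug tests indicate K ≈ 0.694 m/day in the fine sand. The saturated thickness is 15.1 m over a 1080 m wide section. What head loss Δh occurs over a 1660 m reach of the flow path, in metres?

Cross-sectional area A = 1080 × 15.1 = 16308 m².
From Q = K·A·i, i = Q / (K·A) = 79.5 / (0.6940 × 16308) = 0.007024.
Head loss Δh = i · L = 0.007024 × 1660 = 11.66 m.

11.7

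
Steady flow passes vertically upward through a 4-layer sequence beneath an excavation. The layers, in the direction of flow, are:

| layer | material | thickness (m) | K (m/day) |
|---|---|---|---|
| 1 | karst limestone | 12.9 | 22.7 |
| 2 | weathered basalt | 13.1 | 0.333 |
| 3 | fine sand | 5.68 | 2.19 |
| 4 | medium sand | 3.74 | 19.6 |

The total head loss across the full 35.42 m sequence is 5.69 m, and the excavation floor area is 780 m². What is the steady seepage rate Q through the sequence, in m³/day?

Flow is perpendicular to layering, so the layers act in series and the equivalent K is the thickness-weighted harmonic mean.
Total thickness L = 12.9 + 13.1 + 5.68 + 3.74 = 35.42 m.
Σ(b_i/K_i) = 12.9/22.7 + 13.1/0.333 + 5.68/2.19 + 3.74/19.6 = 42.69 d.
K_eq = L / Σ(b_i/K_i) = 35.42 / 42.69 = 0.8297 m/day.
Q = K_eq · A · (Δh/L) = 0.8297 × 780 × (5.69/35.42) = 104.0 m³/day.

104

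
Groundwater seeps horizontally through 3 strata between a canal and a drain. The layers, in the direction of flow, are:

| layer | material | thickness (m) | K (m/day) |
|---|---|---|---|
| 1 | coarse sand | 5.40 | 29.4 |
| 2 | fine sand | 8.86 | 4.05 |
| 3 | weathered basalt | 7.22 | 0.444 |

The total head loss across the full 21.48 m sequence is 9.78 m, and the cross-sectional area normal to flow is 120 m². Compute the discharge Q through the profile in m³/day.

Flow is perpendicular to layering, so the layers act in series and the equivalent K is the thickness-weighted harmonic mean.
Total thickness L = 5.40 + 8.86 + 7.22 = 21.48 m.
Σ(b_i/K_i) = 5.40/29.4 + 8.86/4.05 + 7.22/0.444 = 18.63 d.
K_eq = L / Σ(b_i/K_i) = 21.48 / 18.63 = 1.153 m/day.
Q = K_eq · A · (Δh/L) = 1.153 × 120 × (9.78/21.48) = 62.99 m³/day.

63.0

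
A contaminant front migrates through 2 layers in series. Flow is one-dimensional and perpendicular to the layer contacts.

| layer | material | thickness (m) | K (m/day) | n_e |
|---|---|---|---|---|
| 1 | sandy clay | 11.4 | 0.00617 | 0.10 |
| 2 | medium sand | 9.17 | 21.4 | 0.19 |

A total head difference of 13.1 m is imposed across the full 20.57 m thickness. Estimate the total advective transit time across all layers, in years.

With flow normal to the layers, continuity requires the same specific discharge q through every layer.
Σ(b_i/K_i) = 11.4/0.00617 + 9.17/21.4 = 1848 d.
q = Δh / Σ(b_i/K_i) = 13.1 / 1848 = 0.007088 m/day.
In each layer the seepage velocity is v_i = q/n_i, so the layer transit time is t_i = b_i·n_i / q:
  layer 1 (sandy clay): t_1 = 11.4 × 0.10 / 0.007088 = 160.8 d
  layer 2 (medium sand): t_2 = 9.17 × 0.19 / 0.007088 = 245.8 d
Total t = Σ t_i = 406.6 days = 1.113 years.

1.11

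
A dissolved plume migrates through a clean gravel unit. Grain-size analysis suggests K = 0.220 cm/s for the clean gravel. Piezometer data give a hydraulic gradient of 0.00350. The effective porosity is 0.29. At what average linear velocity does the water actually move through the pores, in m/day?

2.29

Convert K: 0.220 cm/s × 864 = 190.1 m/day.
Hydraulic gradient i = 0.00350.
Darcy flux q = K · i = 190.1 × 0.003500 = 0.6653 m/day.
Seepage velocity v = q / n_e = 0.6653 / 0.29 = 2.294 m/day.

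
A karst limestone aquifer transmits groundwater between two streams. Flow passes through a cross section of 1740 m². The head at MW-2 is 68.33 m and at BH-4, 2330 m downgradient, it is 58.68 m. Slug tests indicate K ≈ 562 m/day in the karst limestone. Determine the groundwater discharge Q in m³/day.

4050

Hydraulic gradient i = (68.33 − 58.68) / 2330 = 9.65 / 2330 = 0.004142.
Darcy's law: Q = K · A · i = 562.0 × 1740 × 0.004142 = 4050 m³/day.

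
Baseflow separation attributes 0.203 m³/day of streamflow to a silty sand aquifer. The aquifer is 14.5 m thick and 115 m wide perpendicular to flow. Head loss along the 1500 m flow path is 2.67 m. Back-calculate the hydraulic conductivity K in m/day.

0.0684

Cross-sectional area A = 115 × 14.5 = 1668 m².
Hydraulic gradient i = Δh / L = 2.67 / 1500 = 0.001780.
From Q = K·A·i, K = Q / (A·i) = 0.203 / (1668 × 0.001780) = 0.06839 m/day.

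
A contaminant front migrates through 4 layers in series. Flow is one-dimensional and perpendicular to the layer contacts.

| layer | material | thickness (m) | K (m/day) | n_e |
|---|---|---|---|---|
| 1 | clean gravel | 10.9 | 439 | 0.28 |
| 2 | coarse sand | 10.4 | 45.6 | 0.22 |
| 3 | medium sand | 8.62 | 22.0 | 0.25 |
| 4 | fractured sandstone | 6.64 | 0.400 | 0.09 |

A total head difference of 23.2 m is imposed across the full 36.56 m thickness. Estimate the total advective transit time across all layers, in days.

6.02

With flow normal to the layers, continuity requires the same specific discharge q through every layer.
Σ(b_i/K_i) = 10.9/439 + 10.4/45.6 + 8.62/22.0 + 6.64/0.400 = 17.24 d.
q = Δh / Σ(b_i/K_i) = 23.2 / 17.24 = 1.345 m/day.
In each layer the seepage velocity is v_i = q/n_i, so the layer transit time is t_i = b_i·n_i / q:
  layer 1 (clean gravel): t_1 = 10.9 × 0.28 / 1.345 = 2.269 d
  layer 2 (coarse sand): t_2 = 10.4 × 0.22 / 1.345 = 1.701 d
  layer 3 (medium sand): t_3 = 8.62 × 0.25 / 1.345 = 1.602 d
  layer 4 (fractured sandstone): t_4 = 6.64 × 0.09 / 1.345 = 0.4442 d
Total t = Σ t_i = 6.015 days.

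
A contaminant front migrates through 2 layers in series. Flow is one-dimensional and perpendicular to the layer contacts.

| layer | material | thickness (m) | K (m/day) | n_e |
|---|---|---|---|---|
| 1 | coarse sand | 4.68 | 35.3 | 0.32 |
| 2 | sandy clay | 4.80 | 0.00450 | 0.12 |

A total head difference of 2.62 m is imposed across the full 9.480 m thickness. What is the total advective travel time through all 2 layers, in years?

With flow normal to the layers, continuity requires the same specific discharge q through every layer.
Σ(b_i/K_i) = 4.68/35.3 + 4.80/0.00450 = 1067 d.
q = Δh / Σ(b_i/K_i) = 2.62 / 1067 = 0.002456 m/day.
In each layer the seepage velocity is v_i = q/n_i, so the layer transit time is t_i = b_i·n_i / q:
  layer 1 (coarse sand): t_1 = 4.68 × 0.32 / 0.002456 = 609.8 d
  layer 2 (sandy clay): t_2 = 4.80 × 0.12 / 0.002456 = 234.5 d
Total t = Σ t_i = 844.3 days = 2.312 years.

2.31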